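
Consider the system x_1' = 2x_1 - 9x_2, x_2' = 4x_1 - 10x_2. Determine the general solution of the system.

x_1(t) = -3K_1e^(-4t) - 3K_2te^(-4t) + K_2e^(-4t), x_2(t) = -2K_1e^(-4t) - 2K_2te^(-4t) + K_2e^(-4t)

Coefficient matrix A = [[2, -9], [4, -10]].
Characteristic polynomial det(A - λI) = λ^2 + 8λ + 16 = 0.
Single eigenvalue λ = -4 with algebraic multiplicity 2.
Eigenvector v = (-3,-2); generalized eigenvector w with (A-λI)w=v is (1,1).
General solution: e^(-4t)[K_1·v + K_2·(t·v + w)].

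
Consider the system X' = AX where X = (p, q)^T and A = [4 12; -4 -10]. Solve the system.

p(t) = -2K_1e^(-2t) - 3K_2e^(-4t), q(t) = K_1e^(-2t) + 2K_2e^(-4t)

Coefficient matrix A = [[4, 12], [-4, -10]].
Characteristic polynomial det(A - λI) = λ^2 + 6λ + 8 = 0.
Eigenvalues λ = -2, -4.
For λ=-2: (A-λI) row 1 is [6, 12], so an eigenvector is (-2, 1).
For λ=-4: (A-λI) row 1 is [8, 12], so an eigenvector is (-3, 2).
General solution: K_1e^(-2t)(-2,1) + K_2e^(-4t)(-3,2).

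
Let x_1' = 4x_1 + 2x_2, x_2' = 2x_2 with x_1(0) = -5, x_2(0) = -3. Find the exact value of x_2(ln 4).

A = [[4,2],[0,2]]; eigenvalues λ = 2, 4.
Eigenvectors: (-1,1) for λ=2, (1,0) for λ=4.
From the initial condition, c_1 = -3, c_2 = -8.
x_2(ln 4) = (-3)(4^2)(1) + (-8)(4^4)(0) = -48.

-48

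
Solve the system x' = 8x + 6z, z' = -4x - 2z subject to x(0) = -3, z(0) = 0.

x(t) = -9e^(4t) + 6e^(2t), z(t) = 6e^(4t) - 6e^(2t)

Coefficient matrix A = [[8, 6], [-4, -2]].
Characteristic polynomial det(A - λI) = λ^2 - 6λ + 8 = 0.
Eigenvalues λ = 2, 4.
For λ=2: (A-λI) row 1 is [6, 6], so an eigenvector is (-1, 1).
For λ=4: (A-λI) row 1 is [4, 6], so an eigenvector is (-3, 2).
General solution: K_1e^(2t)(-1,1) + K_2e^(4t)(-3,2).
Applying x(0)=-3, z(0)=0 gives K_1=-6, K_2=3.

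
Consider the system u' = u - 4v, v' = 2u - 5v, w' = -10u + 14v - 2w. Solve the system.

u(t) = -c_1e^(-3t) + 2c_2e^(-t), v(t) = -c_1e^(-3t) + c_2e^(-t), w(t) = 4c_1e^(-3t) - 6c_2e^(-t) + c_3e^(-2t)

Coefficient matrix A = [[1, -4, 0], [2, -5, 0], [-10, 14, -2]].
det(A - λI) = 0 gives eigenvalues λ = -3, -1, -2.
For λ=-3: eigenvector (-1,-1,4).
For λ=-1: eigenvector (2,1,-6).
For λ=-2: eigenvector (0,0,1).
General solution: c_1e^(-3t)(-1,-1,4) + c_2e^(-t)(2,1,-6) + c_3e^(-2t)(0,0,1).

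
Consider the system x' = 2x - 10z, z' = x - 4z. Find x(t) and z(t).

Coefficient matrix A = [[2, -10], [1, -4]].
Characteristic polynomial det(A - λI) = λ^2 + 2λ + 2 = 0.
Eigenvalues λ = -1 ± i (complex conjugate pair).
For λ=-1+i: an eigenvector is (-1,0) - i(-3,-1) = (-1 + 3i, 0 + i).
A real fundamental pair from Re and Im of e^((-1+i)t)v: X_1 = e^(-t)(cos(t)·(-1,0) + sin(t)·(-3,-1)), X_2 = e^(-t)(sin(t)·(-1,0) - cos(t)·(-3,-1)).
General solution: C_1X_1 + C_2X_2.

x(t) = -3C_1e^(-t)sin(t) - C_1e^(-t)cos(t) - C_2e^(-t)sin(t) + 3C_2e^(-t)cos(t), z(t) = -C_1e^(-t)sin(t) + C_2e^(-t)cos(t)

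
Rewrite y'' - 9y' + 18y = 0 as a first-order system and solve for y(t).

y(t) = c_1e^(3t) + c_2e^(6t)

Let x_1 = y, x_2 = y'. Then x_1' = x_2 and x_2' = -18x_1 + 9x_2.
A = [[0,1],[-18,9]]; det(A-λI) = λ^2 - 9λ + 18.
Eigenvalues λ = 3, 6 with eigenvectors (1,3), (1,6).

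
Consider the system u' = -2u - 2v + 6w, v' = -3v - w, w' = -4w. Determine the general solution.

u(t) = 2c_1e^(-3t) + c_2e^(-2t) - 2c_3e^(-4t), v(t) = c_1e^(-3t) + c_3e^(-4t), w(t) = c_3e^(-4t)

Coefficient matrix A = [[-2, -2, 6], [0, -3, -1], [0, 0, -4]].
det(A - λI) = 0 gives eigenvalues λ = -3, -2, -4.
For λ=-3: eigenvector (2,1,0).
For λ=-2: eigenvector (1,0,0).
For λ=-4: eigenvector (-2,1,1).
General solution: c_1e^(-3t)(2,1,0) + c_2e^(-2t)(1,0,0) + c_3e^(-4t)(-2,1,1).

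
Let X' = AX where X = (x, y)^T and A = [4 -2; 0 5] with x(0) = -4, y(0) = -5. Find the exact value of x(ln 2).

A = [[4,-2],[0,5]]; eigenvalues λ = 5, 4.
Eigenvectors: (-2,1) for λ=5, (1,0) for λ=4.
From the initial condition, c_1 = -5, c_2 = -14.
x(ln 2) = (-5)(2^5)(-2) + (-14)(2^4)(1) = 96.

96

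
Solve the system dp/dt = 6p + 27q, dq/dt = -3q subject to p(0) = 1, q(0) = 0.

Coefficient matrix A = [[6, 27], [0, -3]].
Characteristic polynomial det(A - λI) = λ^2 - 3λ - 18 = 0.
Eigenvalues λ = -3, 6.
For λ=-3: (A-λI) row 1 is [9, 27], so an eigenvector is (3, -1).
For λ=6: (A-λI) row 1 is [0, 27], so an eigenvector is (-1, 0).
General solution: C_1e^(-3t)(3,-1) + C_2e^(6t)(-1,0).
Applying p(0)=1, q(0)=0 gives C_1=0, C_2=-1.

p(t) = e^(6t), q(t) = 0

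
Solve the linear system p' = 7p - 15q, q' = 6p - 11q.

p(t) = -C_1e^(-2t)sin(3t) - 2C_1e^(-2t)cos(3t) - 2C_2e^(-2t)sin(3t) + C_2e^(-2t)cos(3t), q(t) = -C_1e^(-2t)sin(3t) - C_1e^(-2t)cos(3t) - C_2e^(-2t)sin(3t) + C_2e^(-2t)cos(3t)

Coefficient matrix A = [[7, -15], [6, -11]].
Characteristic polynomial det(A - λI) = λ^2 + 4λ + 13 = 0.
Eigenvalues λ = -2 ± 3i (complex conjugate pair).
For λ=-2+3i: an eigenvector is (-2,-1) - i(-1,-1) = (-2 + i, -1 + i).
A real fundamental pair from Re and Im of e^((-2+3i)t)v: X_1 = e^(-2t)(cos(3t)·(-2,-1) + sin(3t)·(-1,-1)), X_2 = e^(-2t)(sin(3t)·(-2,-1) - cos(3t)·(-1,-1)).
General solution: C_1X_1 + C_2X_2.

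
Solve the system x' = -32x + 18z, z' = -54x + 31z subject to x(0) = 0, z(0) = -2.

Coefficient matrix A = [[-32, 18], [-54, 31]].
Characteristic polynomial det(A - λI) = λ^2 + λ - 20 = 0.
Eigenvalues λ = 4, -5.
For λ=4: (A-λI) row 1 is [-36, 18], so an eigenvector is (-1, -2).
For λ=-5: (A-λI) row 1 is [-27, 18], so an eigenvector is (-2, -3).
General solution: C_1e^(4t)(-1,-2) + C_2e^(-5t)(-2,-3).
Applying x(0)=0, z(0)=-2 gives C_1=4, C_2=-2.

x(t) = -4e^(4t) + 4e^(-5t), z(t) = -8e^(4t) + 6e^(-5t)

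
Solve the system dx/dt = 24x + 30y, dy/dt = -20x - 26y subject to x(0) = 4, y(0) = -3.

x(t) = 3e^(4t) + e^(-6t), y(t) = -2e^(4t) - e^(-6t)

Coefficient matrix A = [[24, 30], [-20, -26]].
Characteristic polynomial det(A - λI) = λ^2 + 2λ - 24 = 0.
Eigenvalues λ = 4, -6.
For λ=4: (A-λI) row 1 is [20, 30], so an eigenvector is (-3, 2).
For λ=-6: (A-λI) row 1 is [30, 30], so an eigenvector is (-1, 1).
General solution: C_1e^(4t)(-3,2) + C_2e^(-6t)(-1,1).
Applying x(0)=4, y(0)=-3 gives C_1=-1, C_2=-1.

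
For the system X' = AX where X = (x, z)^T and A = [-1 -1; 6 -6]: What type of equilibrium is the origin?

A = [[-1,-1],[6,-6]]; det(A-λI) = λ^2 + 7λ + 12.
λ = -3, -4: both negative.

stable node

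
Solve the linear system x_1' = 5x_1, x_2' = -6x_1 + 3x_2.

x_1(t) = -c_2e^(5t), x_2(t) = -c_1e^(3t) + 3c_2e^(5t)

Coefficient matrix A = [[5, 0], [-6, 3]].
Characteristic polynomial det(A - λI) = λ^2 - 8λ + 15 = 0.
Eigenvalues λ = 3, 5.
For λ=3: (A-λI) row 1 is [2, 0], so an eigenvector is (0, -1).
For λ=5: (A-λI) row 2 is [-6, -2], so an eigenvector is (-1, 3).
General solution: c_1e^(3t)(0,-1) + c_2e^(5t)(-1,3).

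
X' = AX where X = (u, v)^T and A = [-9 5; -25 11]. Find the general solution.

Coefficient matrix A = [[-9, 5], [-25, 11]].
Characteristic polynomial det(A - λI) = λ^2 - 2λ + 26 = 0.
Eigenvalues λ = 1 ± 5i (complex conjugate pair).
For λ=1+5i: an eigenvector is (0,-1) - i(-1,-2) = (0 + i, -1 + 2i).
A real fundamental pair from Re and Im of e^((1+5i)t)v: X_1 = e^(t)(cos(5t)·(0,-1) + sin(5t)·(-1,-2)), X_2 = e^(t)(sin(5t)·(0,-1) - cos(5t)·(-1,-2)).
General solution: K_1X_1 + K_2X_2.

u(t) = -K_1e^(t)sin(5t) + K_2e^(t)cos(5t), v(t) = -2K_1e^(t)sin(5t) - K_1e^(t)cos(5t) - K_2e^(t)sin(5t) + 2K_2e^(t)cos(5t)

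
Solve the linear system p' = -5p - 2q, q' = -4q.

Coefficient matrix A = [[-5, -2], [0, -4]].
Characteristic polynomial det(A - λI) = λ^2 + 9λ + 20 = 0.
Eigenvalues λ = -5, -4.
For λ=-5: (A-λI) row 1 is [0, -2], so an eigenvector is (1, 0).
For λ=-4: (A-λI) row 1 is [-1, -2], so an eigenvector is (-2, 1).
General solution: c_1e^(-5t)(1,0) + c_2e^(-4t)(-2,1).

p(t) = c_1e^(-5t) - 2c_2e^(-4t), q(t) = c_2e^(-4t)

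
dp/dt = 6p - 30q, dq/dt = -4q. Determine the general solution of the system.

p(t) = -3K_1e^(-4t) + K_2e^(6t), q(t) = -K_1e^(-4t)

Coefficient matrix A = [[6, -30], [0, -4]].
Characteristic polynomial det(A - λI) = λ^2 - 2λ - 24 = 0.
Eigenvalues λ = -4, 6.
For λ=-4: (A-λI) row 1 is [10, -30], so an eigenvector is (-3, -1).
For λ=6: (A-λI) row 1 is [0, -30], so an eigenvector is (1, 0).
General solution: K_1e^(-4t)(-3,-1) + K_2e^(6t)(1,0).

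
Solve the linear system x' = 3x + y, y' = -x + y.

x(t) = c_1e^(2t) + c_2te^(2t), y(t) = -c_1e^(2t) - c_2te^(2t) + c_2e^(2t)

Coefficient matrix A = [[3, 1], [-1, 1]].
Characteristic polynomial det(A - λI) = λ^2 - 4λ + 4 = 0.
Single eigenvalue λ = 2 with algebraic multiplicity 2.
Eigenvector v = (1,-1); generalized eigenvector w with (A-λI)w=v is (0,1).
General solution: e^(2t)[c_1·v + c_2·(t·v + w)].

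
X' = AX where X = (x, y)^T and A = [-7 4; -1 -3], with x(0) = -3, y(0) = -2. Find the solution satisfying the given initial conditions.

Coefficient matrix A = [[-7, 4], [-1, -3]].
Characteristic polynomial det(A - λI) = λ^2 + 10λ + 25 = 0.
Single eigenvalue λ = -5 with algebraic multiplicity 2.
Eigenvector v = (-2,-1); generalized eigenvector w with (A-λI)w=v is (1,0).
General solution: e^(-5t)[C_1·v + C_2·(t·v + w)].
Applying x(0)=-3, y(0)=-2 gives C_1=2, C_2=1.

x(t) = -2te^(-5t) - 3e^(-5t), y(t) = -te^(-5t) - 2e^(-5t)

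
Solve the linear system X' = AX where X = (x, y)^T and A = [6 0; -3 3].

Coefficient matrix A = [[6, 0], [-3, 3]].
Characteristic polynomial det(A - λI) = λ^2 - 9λ + 18 = 0.
Eigenvalues λ = 3, 6.
For λ=3: (A-λI) row 1 is [3, 0], so an eigenvector is (0, 1).
For λ=6: (A-λI) row 2 is [-3, -3], so an eigenvector is (-1, 1).
General solution: C_1e^(3t)(0,1) + C_2e^(6t)(-1,1).

x(t) = -C_2e^(6t), y(t) = C_1e^(3t) + C_2e^(6t)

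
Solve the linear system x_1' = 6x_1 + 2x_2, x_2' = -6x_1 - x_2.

Coefficient matrix A = [[6, 2], [-6, -1]].
Characteristic polynomial det(A - λI) = λ^2 - 5λ + 6 = 0.
Eigenvalues λ = 2, 3.
For λ=2: (A-λI) row 1 is [4, 2], so an eigenvector is (-1, 2).
For λ=3: (A-λI) row 1 is [3, 2], so an eigenvector is (-2, 3).
General solution: C_1e^(2t)(-1,2) + C_2e^(3t)(-2,3).

x_1(t) = -C_1e^(2t) - 2C_2e^(3t), x_2(t) = 2C_1e^(2t) + 3C_2e^(3t)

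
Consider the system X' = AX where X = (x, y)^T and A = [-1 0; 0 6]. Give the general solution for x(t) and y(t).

Coefficient matrix A = [[-1, 0], [0, 6]].
Characteristic polynomial det(A - λI) = λ^2 - 5λ - 6 = 0.
Eigenvalues λ = 6, -1.
For λ=6: (A-λI) row 1 is [-7, 0], so an eigenvector is (0, -1).
For λ=-1: (A-λI) row 2 is [0, 7], so an eigenvector is (1, 0).
General solution: C_1e^(6t)(0,-1) + C_2e^(-t)(1,0).

x(t) = C_2e^(-t), y(t) = -C_1e^(6t)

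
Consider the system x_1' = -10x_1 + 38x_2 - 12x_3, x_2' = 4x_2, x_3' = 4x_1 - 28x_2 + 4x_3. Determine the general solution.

Coefficient matrix A = [[-10, 38, -12], [0, 4, 0], [4, -28, 4]].
det(A - λI) = 0 gives eigenvalues λ = 4, -2, -4.
For λ=4: eigenvector (7,1,-5).
For λ=-2: eigenvector (3,0,-2).
For λ=-4: eigenvector (2,0,-1).
General solution: K_1e^(4t)(7,1,-5) + K_2e^(-2t)(3,0,-2) + K_3e^(-4t)(2,0,-1).

x_1(t) = 7K_1e^(4t) + 3K_2e^(-2t) + 2K_3e^(-4t), x_2(t) = K_1e^(4t), x_3(t) = -5K_1e^(4t) - 2K_2e^(-2t) - K_3e^(-4t)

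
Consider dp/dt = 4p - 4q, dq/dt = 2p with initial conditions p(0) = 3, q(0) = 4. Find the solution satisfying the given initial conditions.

Coefficient matrix A = [[4, -4], [2, 0]].
Characteristic polynomial det(A - λI) = λ^2 - 4λ + 8 = 0.
Eigenvalues λ = 2 ± 2i (complex conjugate pair).
For λ=2+2i: an eigenvector is (-1,-1) - i(1,0) = (-1 - i, -1).
A real fundamental pair from Re and Im of e^((2+2i)t)v: X_1 = e^(2t)(cos(2t)·(-1,-1) + sin(2t)·(1,0)), X_2 = e^(2t)(sin(2t)·(-1,-1) - cos(2t)·(1,0)).
General solution: K_1X_1 + K_2X_2.
Applying p(0)=3, q(0)=4 gives K_1=-4, K_2=1.

p(t) = -5e^(2t)sin(2t) + 3e^(2t)cos(2t), q(t) = -e^(2t)sin(2t) + 4e^(2t)cos(2t)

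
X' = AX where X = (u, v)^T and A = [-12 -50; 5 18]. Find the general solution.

u(t) = -3c_1e^(3t)sin(5t) + c_1e^(3t)cos(5t) + c_2e^(3t)sin(5t) + 3c_2e^(3t)cos(5t), v(t) = c_1e^(3t)sin(5t) - c_2e^(3t)cos(5t)

Coefficient matrix A = [[-12, -50], [5, 18]].
Characteristic polynomial det(A - λI) = λ^2 - 6λ + 34 = 0.
Eigenvalues λ = 3 ± 5i (complex conjugate pair).
For λ=3+5i: an eigenvector is (1,0) - i(-3,1) = (1 + 3i, 0 - i).
A real fundamental pair from Re and Im of e^((3+5i)t)v: X_1 = e^(3t)(cos(5t)·(1,0) + sin(5t)·(-3,1)), X_2 = e^(3t)(sin(5t)·(1,0) - cos(5t)·(-3,1)).
General solution: c_1X_1 + c_2X_2.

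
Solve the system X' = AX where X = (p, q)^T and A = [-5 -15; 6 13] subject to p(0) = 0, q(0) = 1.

p(t) = -5e^(4t)sin(3t), q(t) = 3e^(4t)sin(3t) + e^(4t)cos(3t)

Coefficient matrix A = [[-5, -15], [6, 13]].
Characteristic polynomial det(A - λI) = λ^2 - 8λ + 25 = 0.
Eigenvalues λ = 4 ± 3i (complex conjugate pair).
For λ=4+3i: an eigenvector is (1,-1) - i(2,-1) = (1 - 2i, -1 + i).
A real fundamental pair from Re and Im of e^((4+3i)t)v: X_1 = e^(4t)(cos(3t)·(1,-1) + sin(3t)·(2,-1)), X_2 = e^(4t)(sin(3t)·(1,-1) - cos(3t)·(2,-1)).
General solution: K_1X_1 + K_2X_2.
Applying p(0)=0, q(0)=1 gives K_1=-2, K_2=-1.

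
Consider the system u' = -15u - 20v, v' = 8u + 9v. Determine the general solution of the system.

Coefficient matrix A = [[-15, -20], [8, 9]].
Characteristic polynomial det(A - λI) = λ^2 + 6λ + 25 = 0.
Eigenvalues λ = -3 ± 4i (complex conjugate pair).
For λ=-3+4i: an eigenvector is (-1,1) - i(-2,1) = (-1 + 2i, 1 - i).
A real fundamental pair from Re and Im of e^((-3+4i)t)v: X_1 = e^(-3t)(cos(4t)·(-1,1) + sin(4t)·(-2,1)), X_2 = e^(-3t)(sin(4t)·(-1,1) - cos(4t)·(-2,1)).
General solution: c_1X_1 + c_2X_2.

u(t) = -2c_1e^(-3t)sin(4t) - c_1e^(-3t)cos(4t) - c_2e^(-3t)sin(4t) + 2c_2e^(-3t)cos(4t), v(t) = c_1e^(-3t)sin(4t) + c_1e^(-3t)cos(4t) + c_2e^(-3t)sin(4t) - c_2e^(-3t)cos(4t)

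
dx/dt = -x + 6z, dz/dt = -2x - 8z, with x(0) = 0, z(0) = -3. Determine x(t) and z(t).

x(t) = -18e^(-4t) + 18e^(-5t), z(t) = 9e^(-4t) - 12e^(-5t)

Coefficient matrix A = [[-1, 6], [-2, -8]].
Characteristic polynomial det(A - λI) = λ^2 + 9λ + 20 = 0.
Eigenvalues λ = -5, -4.
For λ=-5: (A-λI) row 1 is [4, 6], so an eigenvector is (3, -2).
For λ=-4: (A-λI) row 1 is [3, 6], so an eigenvector is (-2, 1).
General solution: K_1e^(-5t)(3,-2) + K_2e^(-4t)(-2,1).
Applying x(0)=0, z(0)=-3 gives K_1=6, K_2=9.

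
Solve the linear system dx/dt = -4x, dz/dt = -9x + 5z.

x(t) = -K_1e^(-4t), z(t) = -K_1e^(-4t) + K_2e^(5t)

Coefficient matrix A = [[-4, 0], [-9, 5]].
Characteristic polynomial det(A - λI) = λ^2 - λ - 20 = 0.
Eigenvalues λ = -4, 5.
For λ=-4: (A-λI) row 2 is [-9, 9], so an eigenvector is (-1, -1).
For λ=5: (A-λI) row 1 is [-9, 0], so an eigenvector is (0, 1).
General solution: K_1e^(-4t)(-1,-1) + K_2e^(5t)(0,1).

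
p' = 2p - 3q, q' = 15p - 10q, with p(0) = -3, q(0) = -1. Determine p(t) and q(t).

Coefficient matrix A = [[2, -3], [15, -10]].
Characteristic polynomial det(A - λI) = λ^2 + 8λ + 25 = 0.
Eigenvalues λ = -4 ± 3i (complex conjugate pair).
For λ=-4+3i: an eigenvector is (-1,-2) - i(0,-1) = (-1, -2 + i).
A real fundamental pair from Re and Im of e^((-4+3i)t)v: X_1 = e^(-4t)(cos(3t)·(-1,-2) + sin(3t)·(0,-1)), X_2 = e^(-4t)(sin(3t)·(-1,-2) - cos(3t)·(0,-1)).
General solution: K_1X_1 + K_2X_2.
Applying p(0)=-3, q(0)=-1 gives K_1=3, K_2=5.

p(t) = -5e^(-4t)sin(3t) - 3e^(-4t)cos(3t), q(t) = -13e^(-4t)sin(3t) - e^(-4t)cos(3t)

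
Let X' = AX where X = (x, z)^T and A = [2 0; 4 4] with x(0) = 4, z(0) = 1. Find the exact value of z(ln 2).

112

A = [[2,0],[4,4]]; eigenvalues λ = 4, 2.
Eigenvectors: (0,1) for λ=4, (1,-2) for λ=2.
From the initial condition, c_1 = 9, c_2 = 4.
z(ln 2) = (9)(2^4)(1) + (4)(2^2)(-2) = 112.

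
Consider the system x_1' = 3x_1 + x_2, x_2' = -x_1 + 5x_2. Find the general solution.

Coefficient matrix A = [[3, 1], [-1, 5]].
Characteristic polynomial det(A - λI) = λ^2 - 8λ + 16 = 0.
Single eigenvalue λ = 4 with algebraic multiplicity 2.
Eigenvector v = (1,1); generalized eigenvector w with (A-λI)w=v is (-2,-1).
General solution: e^(4t)[C_1·v + C_2·(t·v + w)].

x_1(t) = C_1e^(4t) + C_2te^(4t) - 2C_2e^(4t), x_2(t) = C_1e^(4t) + C_2te^(4t) - C_2e^(4t)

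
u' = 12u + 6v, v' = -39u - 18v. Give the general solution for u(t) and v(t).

u(t) = -K_1e^(-3t)sin(3t) + K_1e^(-3t)cos(3t) + K_2e^(-3t)sin(3t) + K_2e^(-3t)cos(3t), v(t) = 2K_1e^(-3t)sin(3t) - 3K_1e^(-3t)cos(3t) - 3K_2e^(-3t)sin(3t) - 2K_2e^(-3t)cos(3t)

Coefficient matrix A = [[12, 6], [-39, -18]].
Characteristic polynomial det(A - λI) = λ^2 + 6λ + 18 = 0.
Eigenvalues λ = -3 ± 3i (complex conjugate pair).
For λ=-3+3i: an eigenvector is (1,-3) - i(-1,2) = (1 + i, -3 - 2i).
A real fundamental pair from Re and Im of e^((-3+3i)t)v: X_1 = e^(-3t)(cos(3t)·(1,-3) + sin(3t)·(-1,2)), X_2 = e^(-3t)(sin(3t)·(1,-3) - cos(3t)·(-1,2)).
General solution: K_1X_1 + K_2X_2.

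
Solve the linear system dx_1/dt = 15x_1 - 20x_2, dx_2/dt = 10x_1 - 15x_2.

Coefficient matrix A = [[15, -20], [10, -15]].
Characteristic polynomial det(A - λI) = λ^2 - 25 = 0.
Eigenvalues λ = 5, -5.
For λ=5: (A-λI) row 1 is [10, -20], so an eigenvector is (2, 1).
For λ=-5: (A-λI) row 1 is [20, -20], so an eigenvector is (1, 1).
General solution: c_1e^(5t)(2,1) + c_2e^(-5t)(1,1).

x_1(t) = 2c_1e^(5t) + c_2e^(-5t), x_2(t) = c_1e^(5t) + c_2e^(-5t)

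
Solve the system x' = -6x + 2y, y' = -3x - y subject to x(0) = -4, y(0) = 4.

Coefficient matrix A = [[-6, 2], [-3, -1]].
Characteristic polynomial det(A - λI) = λ^2 + 7λ + 12 = 0.
Eigenvalues λ = -3, -4.
For λ=-3: (A-λI) row 1 is [-3, 2], so an eigenvector is (-2, -3).
For λ=-4: (A-λI) row 1 is [-2, 2], so an eigenvector is (-1, -1).
General solution: K_1e^(-3t)(-2,-3) + K_2e^(-4t)(-1,-1).
Applying x(0)=-4, y(0)=4 gives K_1=-8, K_2=20.

x(t) = 16e^(-3t) - 20e^(-4t), y(t) = 24e^(-3t) - 20e^(-4t)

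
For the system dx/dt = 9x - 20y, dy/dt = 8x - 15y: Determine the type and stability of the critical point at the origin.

stable spiral

A = [[9,-20],[8,-15]]; det(A-λI) = λ^2 + 6λ + 25.
λ = -3 ± 4i: negative real part.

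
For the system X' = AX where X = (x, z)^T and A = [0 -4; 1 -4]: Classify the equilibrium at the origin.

A = [[0,-4],[1,-4]]; det(A-λI) = λ^2 + 4λ + 4.
repeated λ = -2 with a single eigenvector.

stable improper node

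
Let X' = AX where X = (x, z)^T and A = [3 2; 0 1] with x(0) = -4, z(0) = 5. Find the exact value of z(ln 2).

A = [[3,2],[0,1]]; eigenvalues λ = 3, 1.
Eigenvectors: (-1,0) for λ=3, (-1,1) for λ=1.
From the initial condition, c_1 = -1, c_2 = 5.
z(ln 2) = (-1)(2^3)(0) + (5)(2^1)(1) = 10.

10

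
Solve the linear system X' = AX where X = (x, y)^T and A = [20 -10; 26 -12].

x(t) = -2C_1e^(4t)sin(2t) + C_1e^(4t)cos(2t) + C_2e^(4t)sin(2t) + 2C_2e^(4t)cos(2t), y(t) = -3C_1e^(4t)sin(2t) + 2C_1e^(4t)cos(2t) + 2C_2e^(4t)sin(2t) + 3C_2e^(4t)cos(2t)

Coefficient matrix A = [[20, -10], [26, -12]].
Characteristic polynomial det(A - λI) = λ^2 - 8λ + 20 = 0.
Eigenvalues λ = 4 ± 2i (complex conjugate pair).
For λ=4+2i: an eigenvector is (1,2) - i(-2,-3) = (1 + 2i, 2 + 3i).
A real fundamental pair from Re and Im of e^((4+2i)t)v: X_1 = e^(4t)(cos(2t)·(1,2) + sin(2t)·(-2,-3)), X_2 = e^(4t)(sin(2t)·(1,2) - cos(2t)·(-2,-3)).
General solution: C_1X_1 + C_2X_2.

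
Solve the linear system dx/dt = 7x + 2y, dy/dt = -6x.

x(t) = -K_1e^(3t) + 2K_2e^(4t), y(t) = 2K_1e^(3t) - 3K_2e^(4t)

Coefficient matrix A = [[7, 2], [-6, 0]].
Characteristic polynomial det(A - λI) = λ^2 - 7λ + 12 = 0.
Eigenvalues λ = 3, 4.
For λ=3: (A-λI) row 1 is [4, 2], so an eigenvector is (-1, 2).
For λ=4: (A-λI) row 1 is [3, 2], so an eigenvector is (2, -3).
General solution: K_1e^(3t)(-1,2) + K_2e^(4t)(2,-3).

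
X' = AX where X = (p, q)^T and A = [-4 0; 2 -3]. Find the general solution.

p(t) = -K_2e^(-4t), q(t) = -K_1e^(-3t) + 2K_2e^(-4t)

Coefficient matrix A = [[-4, 0], [2, -3]].
Characteristic polynomial det(A - λI) = λ^2 + 7λ + 12 = 0.
Eigenvalues λ = -3, -4.
For λ=-3: (A-λI) row 1 is [-1, 0], so an eigenvector is (0, -1).
For λ=-4: (A-λI) row 2 is [2, 1], so an eigenvector is (-1, 2).
General solution: K_1e^(-3t)(0,-1) + K_2e^(-4t)(-1,2).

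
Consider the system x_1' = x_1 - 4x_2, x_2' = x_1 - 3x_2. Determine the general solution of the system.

Coefficient matrix A = [[1, -4], [1, -3]].
Characteristic polynomial det(A - λI) = λ^2 + 2λ + 1 = 0.
Single eigenvalue λ = -1 with algebraic multiplicity 2.
Eigenvector v = (-2,-1); generalized eigenvector w with (A-λI)w=v is (3,2).
General solution: e^(-t)[K_1·v + K_2·(t·v + w)].

x_1(t) = -2K_1e^(-t) - 2K_2te^(-t) + 3K_2e^(-t), x_2(t) = -K_1e^(-t) - K_2te^(-t) + 2K_2e^(-t)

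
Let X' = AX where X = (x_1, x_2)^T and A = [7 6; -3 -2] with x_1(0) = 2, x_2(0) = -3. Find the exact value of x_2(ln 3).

A = [[7,6],[-3,-2]]; eigenvalues λ = 4, 1.
Eigenvectors: (-2,1) for λ=4, (1,-1) for λ=1.
From the initial condition, c_1 = 1, c_2 = 4.
x_2(ln 3) = (1)(3^4)(1) + (4)(3^1)(-1) = 69.

69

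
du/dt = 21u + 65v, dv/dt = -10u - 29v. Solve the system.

u(t) = 2K_1e^(-4t)sin(5t) + 3K_1e^(-4t)cos(5t) + 3K_2e^(-4t)sin(5t) - 2K_2e^(-4t)cos(5t), v(t) = -K_1e^(-4t)sin(5t) - K_1e^(-4t)cos(5t) - K_2e^(-4t)sin(5t) + K_2e^(-4t)cos(5t)

Coefficient matrix A = [[21, 65], [-10, -29]].
Characteristic polynomial det(A - λI) = λ^2 + 8λ + 41 = 0.
Eigenvalues λ = -4 ± 5i (complex conjugate pair).
For λ=-4+5i: an eigenvector is (3,-1) - i(2,-1) = (3 - 2i, -1 + i).
A real fundamental pair from Re and Im of e^((-4+5i)t)v: X_1 = e^(-4t)(cos(5t)·(3,-1) + sin(5t)·(2,-1)), X_2 = e^(-4t)(sin(5t)·(3,-1) - cos(5t)·(2,-1)).
General solution: K_1X_1 + K_2X_2.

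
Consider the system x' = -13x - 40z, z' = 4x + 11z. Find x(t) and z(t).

x(t) = -K_1e^(-t)sin(4t) - 3K_1e^(-t)cos(4t) - 3K_2e^(-t)sin(4t) + K_2e^(-t)cos(4t), z(t) = K_1e^(-t)cos(4t) + K_2e^(-t)sin(4t)

Coefficient matrix A = [[-13, -40], [4, 11]].
Characteristic polynomial det(A - λI) = λ^2 + 2λ + 17 = 0.
Eigenvalues λ = -1 ± 4i (complex conjugate pair).
For λ=-1+4i: an eigenvector is (-3,1) - i(-1,0) = (-3 + i, 1).
A real fundamental pair from Re and Im of e^((-1+4i)t)v: X_1 = e^(-t)(cos(4t)·(-3,1) + sin(4t)·(-1,0)), X_2 = e^(-t)(sin(4t)·(-3,1) - cos(4t)·(-1,0)).
General solution: K_1X_1 + K_2X_2.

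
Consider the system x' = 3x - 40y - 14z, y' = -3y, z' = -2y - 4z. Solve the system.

x(t) = C_1e^(3t) + 2C_2e^(-4t) + 2C_3e^(-3t), y(t) = C_3e^(-3t), z(t) = C_2e^(-4t) - 2C_3e^(-3t)

Coefficient matrix A = [[3, -40, -14], [0, -3, 0], [0, -2, -4]].
det(A - λI) = 0 gives eigenvalues λ = 3, -4, -3.
For λ=3: eigenvector (1,0,0).
For λ=-4: eigenvector (2,0,1).
For λ=-3: eigenvector (2,1,-2).
General solution: C_1e^(3t)(1,0,0) + C_2e^(-4t)(2,0,1) + C_3e^(-3t)(2,1,-2).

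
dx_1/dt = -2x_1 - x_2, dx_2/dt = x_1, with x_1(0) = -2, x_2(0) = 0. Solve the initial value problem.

x_1(t) = 2te^(-t) - 2e^(-t), x_2(t) = -2te^(-t)

Coefficient matrix A = [[-2, -1], [1, 0]].
Characteristic polynomial det(A - λI) = λ^2 + 2λ + 1 = 0.
Single eigenvalue λ = -1 with algebraic multiplicity 2.
Eigenvector v = (-1,1); generalized eigenvector w with (A-λI)w=v is (1,0).
General solution: e^(-t)[K_1·v + K_2·(t·v + w)].
Applying x_1(0)=-2, x_2(0)=0 gives K_1=0, K_2=-2.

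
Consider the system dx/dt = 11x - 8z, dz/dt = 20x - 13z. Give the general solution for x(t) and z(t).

x(t) = -C_1e^(-t)sin(4t) - C_1e^(-t)cos(4t) - C_2e^(-t)sin(4t) + C_2e^(-t)cos(4t), z(t) = -2C_1e^(-t)sin(4t) - C_1e^(-t)cos(4t) - C_2e^(-t)sin(4t) + 2C_2e^(-t)cos(4t)

Coefficient matrix A = [[11, -8], [20, -13]].
Characteristic polynomial det(A - λI) = λ^2 + 2λ + 17 = 0.
Eigenvalues λ = -1 ± 4i (complex conjugate pair).
For λ=-1+4i: an eigenvector is (-1,-1) - i(-1,-2) = (-1 + i, -1 + 2i).
A real fundamental pair from Re and Im of e^((-1+4i)t)v: X_1 = e^(-t)(cos(4t)·(-1,-1) + sin(4t)·(-1,-2)), X_2 = e^(-t)(sin(4t)·(-1,-1) - cos(4t)·(-1,-2)).
General solution: C_1X_1 + C_2X_2.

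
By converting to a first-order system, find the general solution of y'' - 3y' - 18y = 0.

y(t) = C_1e^(-3t) + C_2e^(6t)

Let x_1 = y, x_2 = y'. Then x_1' = x_2 and x_2' = 18x_1 + 3x_2.
A = [[0,1],[18,3]]; det(A-λI) = λ^2 - 3λ - 18.
Eigenvalues λ = -3, 6 with eigenvectors (1,-3), (1,6).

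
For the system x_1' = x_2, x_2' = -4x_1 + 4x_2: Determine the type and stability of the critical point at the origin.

unstable improper node

A = [[0,1],[-4,4]]; det(A-λI) = λ^2 - 4λ + 4.
repeated λ = 2 with a single eigenvector.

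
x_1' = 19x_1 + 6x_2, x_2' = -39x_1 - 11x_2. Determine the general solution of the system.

x_1(t) = C_1e^(4t)sin(3t) - C_1e^(4t)cos(3t) - C_2e^(4t)sin(3t) - C_2e^(4t)cos(3t), x_2(t) = -2C_1e^(4t)sin(3t) + 3C_1e^(4t)cos(3t) + 3C_2e^(4t)sin(3t) + 2C_2e^(4t)cos(3t)

Coefficient matrix A = [[19, 6], [-39, -11]].
Characteristic polynomial det(A - λI) = λ^2 - 8λ + 25 = 0.
Eigenvalues λ = 4 ± 3i (complex conjugate pair).
For λ=4+3i: an eigenvector is (-1,3) - i(1,-2) = (-1 - i, 3 + 2i).
A real fundamental pair from Re and Im of e^((4+3i)t)v: X_1 = e^(4t)(cos(3t)·(-1,3) + sin(3t)·(1,-2)), X_2 = e^(4t)(sin(3t)·(-1,3) - cos(3t)·(1,-2)).
General solution: C_1X_1 + C_2X_2.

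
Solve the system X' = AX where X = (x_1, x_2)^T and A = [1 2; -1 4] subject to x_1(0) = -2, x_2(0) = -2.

x_1(t) = -2e^(3t), x_2(t) = -2e^(3t)

Coefficient matrix A = [[1, 2], [-1, 4]].
Characteristic polynomial det(A - λI) = λ^2 - 5λ + 6 = 0.
Eigenvalues λ = 3, 2.
For λ=3: (A-λI) row 1 is [-2, 2], so an eigenvector is (-1, -1).
For λ=2: (A-λI) row 1 is [-1, 2], so an eigenvector is (2, 1).
General solution: K_1e^(3t)(-1,-1) + K_2e^(2t)(2,1).
Applying x_1(0)=-2, x_2(0)=-2 gives K_1=2, K_2=0.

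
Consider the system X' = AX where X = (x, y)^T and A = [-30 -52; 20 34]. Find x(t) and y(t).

x(t) = -3C_1e^(2t)sin(4t) + 2C_1e^(2t)cos(4t) + 2C_2e^(2t)sin(4t) + 3C_2e^(2t)cos(4t), y(t) = 2C_1e^(2t)sin(4t) - C_1e^(2t)cos(4t) - C_2e^(2t)sin(4t) - 2C_2e^(2t)cos(4t)

Coefficient matrix A = [[-30, -52], [20, 34]].
Characteristic polynomial det(A - λI) = λ^2 - 4λ + 20 = 0.
Eigenvalues λ = 2 ± 4i (complex conjugate pair).
For λ=2+4i: an eigenvector is (2,-1) - i(-3,2) = (2 + 3i, -1 - 2i).
A real fundamental pair from Re and Im of e^((2+4i)t)v: X_1 = e^(2t)(cos(4t)·(2,-1) + sin(4t)·(-3,2)), X_2 = e^(2t)(sin(4t)·(2,-1) - cos(4t)·(-3,2)).
General solution: C_1X_1 + C_2X_2.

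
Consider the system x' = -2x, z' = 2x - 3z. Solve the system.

Coefficient matrix A = [[-2, 0], [2, -3]].
Characteristic polynomial det(A - λI) = λ^2 + 5λ + 6 = 0.
Eigenvalues λ = -3, -2.
For λ=-3: (A-λI) row 1 is [1, 0], so an eigenvector is (0, -1).
For λ=-2: (A-λI) row 2 is [2, -1], so an eigenvector is (1, 2).
General solution: c_1e^(-3t)(0,-1) + c_2e^(-2t)(1,2).

x(t) = c_2e^(-2t), z(t) = -c_1e^(-3t) + 2c_2e^(-2t)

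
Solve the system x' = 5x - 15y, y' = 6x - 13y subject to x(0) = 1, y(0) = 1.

x(t) = -2e^(-4t)sin(3t) + e^(-4t)cos(3t), y(t) = -e^(-4t)sin(3t) + e^(-4t)cos(3t)

Coefficient matrix A = [[5, -15], [6, -13]].
Characteristic polynomial det(A - λI) = λ^2 + 8λ + 25 = 0.
Eigenvalues λ = -4 ± 3i (complex conjugate pair).
For λ=-4+3i: an eigenvector is (2,1) - i(1,1) = (2 - i, 1 - i).
A real fundamental pair from Re and Im of e^((-4+3i)t)v: X_1 = e^(-4t)(cos(3t)·(2,1) + sin(3t)·(1,1)), X_2 = e^(-4t)(sin(3t)·(2,1) - cos(3t)·(1,1)).
General solution: K_1X_1 + K_2X_2.
Applying x(0)=1, y(0)=1 gives K_1=0, K_2=-1.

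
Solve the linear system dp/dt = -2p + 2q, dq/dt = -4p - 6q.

p(t) = K_1e^(-4t)cos(2t) + K_2e^(-4t)sin(2t), q(t) = -K_1e^(-4t)sin(2t) - K_1e^(-4t)cos(2t) - K_2e^(-4t)sin(2t) + K_2e^(-4t)cos(2t)

Coefficient matrix A = [[-2, 2], [-4, -6]].
Characteristic polynomial det(A - λI) = λ^2 + 8λ + 20 = 0.
Eigenvalues λ = -4 ± 2i (complex conjugate pair).
For λ=-4+2i: an eigenvector is (1,-1) - i(0,-1) = (1, -1 + i).
A real fundamental pair from Re and Im of e^((-4+2i)t)v: X_1 = e^(-4t)(cos(2t)·(1,-1) + sin(2t)·(0,-1)), X_2 = e^(-4t)(sin(2t)·(1,-1) - cos(2t)·(0,-1)).
General solution: K_1X_1 + K_2X_2.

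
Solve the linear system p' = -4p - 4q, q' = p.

p(t) = 2C_1e^(-2t) + 2C_2te^(-2t) + 3C_2e^(-2t), q(t) = -C_1e^(-2t) - C_2te^(-2t) - 2C_2e^(-2t)

Coefficient matrix A = [[-4, -4], [1, 0]].
Characteristic polynomial det(A - λI) = λ^2 + 4λ + 4 = 0.
Single eigenvalue λ = -2 with algebraic multiplicity 2.
Eigenvector v = (2,-1); generalized eigenvector w with (A-λI)w=v is (3,-2).
General solution: e^(-2t)[C_1·v + C_2·(t·v + w)].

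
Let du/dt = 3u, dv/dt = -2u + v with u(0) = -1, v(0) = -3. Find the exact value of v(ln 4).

48

A = [[3,0],[-2,1]]; eigenvalues λ = 3, 1.
Eigenvectors: (1,-1) for λ=3, (0,1) for λ=1.
From the initial condition, c_1 = -1, c_2 = -4.
v(ln 4) = (-1)(4^3)(-1) + (-4)(4^1)(1) = 48.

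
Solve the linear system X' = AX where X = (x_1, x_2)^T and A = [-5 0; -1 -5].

x_1(t) = -C_2e^(-5t), x_2(t) = C_1e^(-5t) + C_2te^(-5t) + C_2e^(-5t)

Coefficient matrix A = [[-5, 0], [-1, -5]].
Characteristic polynomial det(A - λI) = λ^2 + 10λ + 25 = 0.
Single eigenvalue λ = -5 with algebraic multiplicity 2.
Eigenvector v = (0,1); generalized eigenvector w with (A-λI)w=v is (-1,1).
General solution: e^(-5t)[C_1·v + C_2·(t·v + w)].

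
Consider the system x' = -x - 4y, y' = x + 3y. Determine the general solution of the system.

Coefficient matrix A = [[-1, -4], [1, 3]].
Characteristic polynomial det(A - λI) = λ^2 - 2λ + 1 = 0.
Single eigenvalue λ = 1 with algebraic multiplicity 2.
Eigenvector v = (2,-1); generalized eigenvector w with (A-λI)w=v is (1,-1).
General solution: e^(t)[c_1·v + c_2·(t·v + w)].

x(t) = 2c_1e^(t) + 2c_2te^(t) + c_2e^(t), y(t) = -c_1e^(t) - c_2te^(t) - c_2e^(t)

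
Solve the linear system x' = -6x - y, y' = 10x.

x(t) = -K_1e^(-3t)sin(t) + K_2e^(-3t)cos(t), y(t) = 3K_1e^(-3t)sin(t) + K_1e^(-3t)cos(t) + K_2e^(-3t)sin(t) - 3K_2e^(-3t)cos(t)

Coefficient matrix A = [[-6, -1], [10, 0]].
Characteristic polynomial det(A - λI) = λ^2 + 6λ + 10 = 0.
Eigenvalues λ = -3 ± i (complex conjugate pair).
For λ=-3+i: an eigenvector is (0,1) - i(-1,3) = (0 + i, 1 - 3i).
A real fundamental pair from Re and Im of e^((-3+i)t)v: X_1 = e^(-3t)(cos(t)·(0,1) + sin(t)·(-1,3)), X_2 = e^(-3t)(sin(t)·(0,1) - cos(t)·(-1,3)).
General solution: K_1X_1 + K_2X_2.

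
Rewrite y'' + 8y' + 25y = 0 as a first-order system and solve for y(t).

Let x_1 = y, x_2 = y'. Then x_1' = x_2 and x_2' = -25x_1 - 8x_2.
A = [[0,1],[-25,-8]]; det(A-λI) = λ^2 + 8λ + 25.
Eigenvalues λ = -4 ± 3i.

y(t) = K_1e^(-4t)cos(3t) + K_2e^(-4t)sin(3t)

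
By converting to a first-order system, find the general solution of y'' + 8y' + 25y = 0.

y(t) = c_1e^(-4t)cos(3t) + c_2e^(-4t)sin(3t)

Let x_1 = y, x_2 = y'. Then x_1' = x_2 and x_2' = -25x_1 - 8x_2.
A = [[0,1],[-25,-8]]; det(A-λI) = λ^2 + 8λ + 25.
Eigenvalues λ = -4 ± 3i.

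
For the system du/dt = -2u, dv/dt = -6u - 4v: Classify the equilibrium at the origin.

A = [[-2,0],[-6,-4]]; det(A-λI) = λ^2 + 6λ + 8.
λ = -2, -4: both negative.

stable node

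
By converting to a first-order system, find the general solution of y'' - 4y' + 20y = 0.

Let x_1 = y, x_2 = y'. Then x_1' = x_2 and x_2' = -20x_1 + 4x_2.
A = [[0,1],[-20,4]]; det(A-λI) = λ^2 - 4λ + 20.
Eigenvalues λ = 2 ± 4i.

y(t) = c_1e^(2t)cos(4t) + c_2e^(2t)sin(4t)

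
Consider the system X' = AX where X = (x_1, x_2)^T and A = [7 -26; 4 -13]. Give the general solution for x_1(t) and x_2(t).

Coefficient matrix A = [[7, -26], [4, -13]].
Characteristic polynomial det(A - λI) = λ^2 + 6λ + 13 = 0.
Eigenvalues λ = -3 ± 2i (complex conjugate pair).
For λ=-3+2i: an eigenvector is (3,1) - i(2,1) = (3 - 2i, 1 - i).
A real fundamental pair from Re and Im of e^((-3+2i)t)v: X_1 = e^(-3t)(cos(2t)·(3,1) + sin(2t)·(2,1)), X_2 = e^(-3t)(sin(2t)·(3,1) - cos(2t)·(2,1)).
General solution: K_1X_1 + K_2X_2.

x_1(t) = 2K_1e^(-3t)sin(2t) + 3K_1e^(-3t)cos(2t) + 3K_2e^(-3t)sin(2t) - 2K_2e^(-3t)cos(2t), x_2(t) = K_1e^(-3t)sin(2t) + K_1e^(-3t)cos(2t) + K_2e^(-3t)sin(2t) - K_2e^(-3t)cos(2t)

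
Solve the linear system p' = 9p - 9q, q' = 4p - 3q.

p(t) = 3C_1e^(3t) + 3C_2te^(3t) + 2C_2e^(3t), q(t) = 2C_1e^(3t) + 2C_2te^(3t) + C_2e^(3t)

Coefficient matrix A = [[9, -9], [4, -3]].
Characteristic polynomial det(A - λI) = λ^2 - 6λ + 9 = 0.
Single eigenvalue λ = 3 with algebraic multiplicity 2.
Eigenvector v = (3,2); generalized eigenvector w with (A-λI)w=v is (2,1).
General solution: e^(3t)[C_1·v + C_2·(t·v + w)].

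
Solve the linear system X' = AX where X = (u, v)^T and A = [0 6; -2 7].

Coefficient matrix A = [[0, 6], [-2, 7]].
Characteristic polynomial det(A - λI) = λ^2 - 7λ + 12 = 0.
Eigenvalues λ = 4, 3.
For λ=4: (A-λI) row 1 is [-4, 6], so an eigenvector is (3, 2).
For λ=3: (A-λI) row 1 is [-3, 6], so an eigenvector is (-2, -1).
General solution: c_1e^(4t)(3,2) + c_2e^(3t)(-2,-1).

u(t) = 3c_1e^(4t) - 2c_2e^(3t), v(t) = 2c_1e^(4t) - c_2e^(3t)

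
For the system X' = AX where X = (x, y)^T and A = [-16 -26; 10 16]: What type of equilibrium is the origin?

A = [[-16,-26],[10,16]]; det(A-λI) = λ^2 + 4.
λ = 0 ± 2i: zero real part.

center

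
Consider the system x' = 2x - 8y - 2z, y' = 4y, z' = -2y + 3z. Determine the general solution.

x(t) = c_1e^(2t) - 2c_2e^(4t) - 2c_3e^(3t), y(t) = c_2e^(4t), z(t) = -2c_2e^(4t) + c_3e^(3t)

Coefficient matrix A = [[2, -8, -2], [0, 4, 0], [0, -2, 3]].
det(A - λI) = 0 gives eigenvalues λ = 2, 4, 3.
For λ=2: eigenvector (1,0,0).
For λ=4: eigenvector (-2,1,-2).
For λ=3: eigenvector (-2,0,1).
General solution: c_1e^(2t)(1,0,0) + c_2e^(4t)(-2,1,-2) + c_3e^(3t)(-2,0,1).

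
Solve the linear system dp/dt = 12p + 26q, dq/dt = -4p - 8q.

Coefficient matrix A = [[12, 26], [-4, -8]].
Characteristic polynomial det(A - λI) = λ^2 - 4λ + 8 = 0.
Eigenvalues λ = 2 ± 2i (complex conjugate pair).
For λ=2+2i: an eigenvector is (3,-1) - i(2,-1) = (3 - 2i, -1 + i).
A real fundamental pair from Re and Im of e^((2+2i)t)v: X_1 = e^(2t)(cos(2t)·(3,-1) + sin(2t)·(2,-1)), X_2 = e^(2t)(sin(2t)·(3,-1) - cos(2t)·(2,-1)).
General solution: C_1X_1 + C_2X_2.

p(t) = 2C_1e^(2t)sin(2t) + 3C_1e^(2t)cos(2t) + 3C_2e^(2t)sin(2t) - 2C_2e^(2t)cos(2t), q(t) = -C_1e^(2t)sin(2t) - C_1e^(2t)cos(2t) - C_2e^(2t)sin(2t) + C_2e^(2t)cos(2t)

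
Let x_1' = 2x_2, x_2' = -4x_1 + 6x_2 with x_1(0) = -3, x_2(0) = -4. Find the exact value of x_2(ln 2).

A = [[0,2],[-4,6]]; eigenvalues λ = 4, 2.
Eigenvectors: (-1,-2) for λ=4, (1,1) for λ=2.
From the initial condition, c_1 = 1, c_2 = -2.
x_2(ln 2) = (1)(2^4)(-2) + (-2)(2^2)(1) = -40.

-40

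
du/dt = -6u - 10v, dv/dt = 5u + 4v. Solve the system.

u(t) = C_1e^(-t)sin(5t) - C_1e^(-t)cos(5t) - C_2e^(-t)sin(5t) - C_2e^(-t)cos(5t), v(t) = -C_1e^(-t)sin(5t) + C_2e^(-t)cos(5t)

Coefficient matrix A = [[-6, -10], [5, 4]].
Characteristic polynomial det(A - λI) = λ^2 + 2λ + 26 = 0.
Eigenvalues λ = -1 ± 5i (complex conjugate pair).
For λ=-1+5i: an eigenvector is (-1,0) - i(1,-1) = (-1 - i, 0 + i).
A real fundamental pair from Re and Im of e^((-1+5i)t)v: X_1 = e^(-t)(cos(5t)·(-1,0) + sin(5t)·(1,-1)), X_2 = e^(-t)(sin(5t)·(-1,0) - cos(5t)·(1,-1)).
General solution: C_1X_1 + C_2X_2.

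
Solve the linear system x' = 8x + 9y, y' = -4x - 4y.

Coefficient matrix A = [[8, 9], [-4, -4]].
Characteristic polynomial det(A - λI) = λ^2 - 4λ + 4 = 0.
Single eigenvalue λ = 2 with algebraic multiplicity 2.
Eigenvector v = (-3,2); generalized eigenvector w with (A-λI)w=v is (-2,1).
General solution: e^(2t)[c_1·v + c_2·(t·v + w)].

x(t) = -3c_1e^(2t) - 3c_2te^(2t) - 2c_2e^(2t), y(t) = 2c_1e^(2t) + 2c_2te^(2t) + c_2e^(2t)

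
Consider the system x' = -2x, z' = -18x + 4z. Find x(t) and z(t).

Coefficient matrix A = [[-2, 0], [-18, 4]].
Characteristic polynomial det(A - λI) = λ^2 - 2λ - 8 = 0.
Eigenvalues λ = -2, 4.
For λ=-2: (A-λI) row 2 is [-18, 6], so an eigenvector is (1, 3).
For λ=4: (A-λI) row 1 is [-6, 0], so an eigenvector is (0, -1).
General solution: c_1e^(-2t)(1,3) + c_2e^(4t)(0,-1).

x(t) = c_1e^(-2t), z(t) = 3c_1e^(-2t) - c_2e^(4t)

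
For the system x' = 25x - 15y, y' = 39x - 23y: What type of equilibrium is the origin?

unstable spiral

A = [[25,-15],[39,-23]]; det(A-λI) = λ^2 - 2λ + 10.
λ = 1 ± 3i: positive real part.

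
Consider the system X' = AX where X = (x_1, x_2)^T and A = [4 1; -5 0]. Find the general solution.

x_1(t) = -C_1e^(2t)sin(t) + C_2e^(2t)cos(t), x_2(t) = 2C_1e^(2t)sin(t) - C_1e^(2t)cos(t) - C_2e^(2t)sin(t) - 2C_2e^(2t)cos(t)

Coefficient matrix A = [[4, 1], [-5, 0]].
Characteristic polynomial det(A - λI) = λ^2 - 4λ + 5 = 0.
Eigenvalues λ = 2 ± i (complex conjugate pair).
For λ=2+i: an eigenvector is (0,-1) - i(-1,2) = (0 + i, -1 - 2i).
A real fundamental pair from Re and Im of e^((2+i)t)v: X_1 = e^(2t)(cos(t)·(0,-1) + sin(t)·(-1,2)), X_2 = e^(2t)(sin(t)·(0,-1) - cos(t)·(-1,2)).
General solution: C_1X_1 + C_2X_2.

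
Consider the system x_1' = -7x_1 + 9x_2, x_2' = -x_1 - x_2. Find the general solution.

Coefficient matrix A = [[-7, 9], [-1, -1]].
Characteristic polynomial det(A - λI) = λ^2 + 8λ + 16 = 0.
Single eigenvalue λ = -4 with algebraic multiplicity 2.
Eigenvector v = (3,1); generalized eigenvector w with (A-λI)w=v is (-1,0).
General solution: e^(-4t)[c_1·v + c_2·(t·v + w)].

x_1(t) = 3c_1e^(-4t) + 3c_2te^(-4t) - c_2e^(-4t), x_2(t) = c_1e^(-4t) + c_2te^(-4t)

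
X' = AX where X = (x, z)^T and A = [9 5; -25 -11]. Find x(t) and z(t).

Coefficient matrix A = [[9, 5], [-25, -11]].
Characteristic polynomial det(A - λI) = λ^2 + 2λ + 26 = 0.
Eigenvalues λ = -1 ± 5i (complex conjugate pair).
For λ=-1+5i: an eigenvector is (0,-1) - i(-1,2) = (0 + i, -1 - 2i).
A real fundamental pair from Re and Im of e^((-1+5i)t)v: X_1 = e^(-t)(cos(5t)·(0,-1) + sin(5t)·(-1,2)), X_2 = e^(-t)(sin(5t)·(0,-1) - cos(5t)·(-1,2)).
General solution: K_1X_1 + K_2X_2.

x(t) = -K_1e^(-t)sin(5t) + K_2e^(-t)cos(5t), z(t) = 2K_1e^(-t)sin(5t) - K_1e^(-t)cos(5t) - K_2e^(-t)sin(5t) - 2K_2e^(-t)cos(5t)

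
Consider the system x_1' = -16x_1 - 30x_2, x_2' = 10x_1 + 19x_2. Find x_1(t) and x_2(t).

Coefficient matrix A = [[-16, -30], [10, 19]].
Characteristic polynomial det(A - λI) = λ^2 - 3λ - 4 = 0.
Eigenvalues λ = -1, 4.
For λ=-1: (A-λI) row 1 is [-15, -30], so an eigenvector is (2, -1).
For λ=4: (A-λI) row 1 is [-20, -30], so an eigenvector is (3, -2).
General solution: c_1e^(-t)(2,-1) + c_2e^(4t)(3,-2).

x_1(t) = 2c_1e^(-t) + 3c_2e^(4t), x_2(t) = -c_1e^(-t) - 2c_2e^(4t)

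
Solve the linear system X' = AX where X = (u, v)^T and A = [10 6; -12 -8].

Coefficient matrix A = [[10, 6], [-12, -8]].
Characteristic polynomial det(A - λI) = λ^2 - 2λ - 8 = 0.
Eigenvalues λ = -2, 4.
For λ=-2: (A-λI) row 1 is [12, 6], so an eigenvector is (1, -2).
For λ=4: (A-λI) row 1 is [6, 6], so an eigenvector is (-1, 1).
General solution: K_1e^(-2t)(1,-2) + K_2e^(4t)(-1,1).

u(t) = K_1e^(-2t) - K_2e^(4t), v(t) = -2K_1e^(-2t) + K_2e^(4t)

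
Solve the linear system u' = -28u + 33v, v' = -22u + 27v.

Coefficient matrix A = [[-28, 33], [-22, 27]].
Characteristic polynomial det(A - λI) = λ^2 + λ - 30 = 0.
Eigenvalues λ = -6, 5.
For λ=-6: (A-λI) row 1 is [-22, 33], so an eigenvector is (-3, -2).
For λ=5: (A-λI) row 1 is [-33, 33], so an eigenvector is (1, 1).
General solution: K_1e^(-6t)(-3,-2) + K_2e^(5t)(1,1).

u(t) = -3K_1e^(-6t) + K_2e^(5t), v(t) = -2K_1e^(-6t) + K_2e^(5t)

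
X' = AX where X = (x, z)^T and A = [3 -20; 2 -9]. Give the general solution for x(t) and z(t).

Coefficient matrix A = [[3, -20], [2, -9]].
Characteristic polynomial det(A - λI) = λ^2 + 6λ + 13 = 0.
Eigenvalues λ = -3 ± 2i (complex conjugate pair).
For λ=-3+2i: an eigenvector is (3,1) - i(-1,0) = (3 + i, 1).
A real fundamental pair from Re and Im of e^((-3+2i)t)v: X_1 = e^(-3t)(cos(2t)·(3,1) + sin(2t)·(-1,0)), X_2 = e^(-3t)(sin(2t)·(3,1) - cos(2t)·(-1,0)).
General solution: c_1X_1 + c_2X_2.

x(t) = -c_1e^(-3t)sin(2t) + 3c_1e^(-3t)cos(2t) + 3c_2e^(-3t)sin(2t) + c_2e^(-3t)cos(2t), z(t) = c_1e^(-3t)cos(2t) + c_2e^(-3t)sin(2t)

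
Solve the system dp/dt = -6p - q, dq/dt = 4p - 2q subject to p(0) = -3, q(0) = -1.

p(t) = 7te^(-4t) - 3e^(-4t), q(t) = -14te^(-4t) - e^(-4t)

Coefficient matrix A = [[-6, -1], [4, -2]].
Characteristic polynomial det(A - λI) = λ^2 + 8λ + 16 = 0.
Single eigenvalue λ = -4 with algebraic multiplicity 2.
Eigenvector v = (1,-2); generalized eigenvector w with (A-λI)w=v is (-2,3).
General solution: e^(-4t)[C_1·v + C_2·(t·v + w)].
Applying p(0)=-3, q(0)=-1 gives C_1=11, C_2=7.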